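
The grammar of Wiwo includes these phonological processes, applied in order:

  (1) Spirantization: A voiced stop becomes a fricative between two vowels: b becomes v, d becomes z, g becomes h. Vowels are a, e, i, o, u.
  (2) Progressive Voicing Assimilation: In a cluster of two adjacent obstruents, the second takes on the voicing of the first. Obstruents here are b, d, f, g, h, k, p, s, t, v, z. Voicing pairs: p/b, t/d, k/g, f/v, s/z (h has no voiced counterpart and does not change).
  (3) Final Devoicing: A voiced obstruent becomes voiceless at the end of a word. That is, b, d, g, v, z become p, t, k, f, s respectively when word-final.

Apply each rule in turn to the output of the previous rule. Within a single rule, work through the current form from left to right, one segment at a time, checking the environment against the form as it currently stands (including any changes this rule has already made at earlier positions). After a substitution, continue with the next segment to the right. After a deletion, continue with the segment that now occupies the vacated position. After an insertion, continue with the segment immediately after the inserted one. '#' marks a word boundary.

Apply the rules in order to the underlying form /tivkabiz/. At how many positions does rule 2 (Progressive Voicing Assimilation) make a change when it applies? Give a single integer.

(1) Spirantization: [tivkabiz] → [tivkaviz]
(2) Progressive Voicing Assimilation: [tivkaviz] → [tivgaviz]
(3) Final Devoicing: [tivgaviz] → [tivgavis]
Rule 2 changed 1 position(s).

1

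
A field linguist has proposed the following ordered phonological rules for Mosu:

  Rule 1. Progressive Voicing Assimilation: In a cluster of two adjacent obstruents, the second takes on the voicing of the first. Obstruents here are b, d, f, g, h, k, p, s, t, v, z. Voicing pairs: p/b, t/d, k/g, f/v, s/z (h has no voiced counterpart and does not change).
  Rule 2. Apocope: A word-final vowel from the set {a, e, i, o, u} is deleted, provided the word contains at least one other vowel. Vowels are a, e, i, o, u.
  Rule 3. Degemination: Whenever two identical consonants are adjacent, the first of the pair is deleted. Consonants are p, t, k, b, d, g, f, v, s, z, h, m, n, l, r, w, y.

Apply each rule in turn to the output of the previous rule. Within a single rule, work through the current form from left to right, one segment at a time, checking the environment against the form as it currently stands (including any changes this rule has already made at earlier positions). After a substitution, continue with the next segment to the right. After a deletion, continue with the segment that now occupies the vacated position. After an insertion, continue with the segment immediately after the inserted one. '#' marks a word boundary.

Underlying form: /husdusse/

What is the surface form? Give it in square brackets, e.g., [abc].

Rule 1 Progressive Voicing Assimilation: [husdusse] → [hustusse]
Rule 2 Apocope: [hustusse] → [hustuss]
Rule 3 Degemination: [hustuss] → [hustus]

[hustus]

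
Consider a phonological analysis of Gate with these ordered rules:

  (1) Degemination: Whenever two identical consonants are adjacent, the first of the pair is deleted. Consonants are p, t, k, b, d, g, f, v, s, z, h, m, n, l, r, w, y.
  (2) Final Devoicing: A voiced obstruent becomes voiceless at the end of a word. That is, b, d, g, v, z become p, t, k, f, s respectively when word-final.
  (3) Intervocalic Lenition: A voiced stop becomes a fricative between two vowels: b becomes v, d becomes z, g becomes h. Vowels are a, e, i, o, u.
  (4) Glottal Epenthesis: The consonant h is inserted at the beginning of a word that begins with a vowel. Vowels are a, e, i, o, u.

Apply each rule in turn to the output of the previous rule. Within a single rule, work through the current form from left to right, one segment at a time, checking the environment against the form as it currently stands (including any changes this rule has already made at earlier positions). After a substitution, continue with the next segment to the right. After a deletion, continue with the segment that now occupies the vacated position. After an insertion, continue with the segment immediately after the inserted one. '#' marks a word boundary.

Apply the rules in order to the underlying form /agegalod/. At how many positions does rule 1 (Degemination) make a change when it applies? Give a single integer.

(1) Degemination: no change — [agegalod]
(2) Final Devoicing: [agegalod] → [agegalot]
(3) Intervocalic Lenition: [agegalot] → [ahehalot]
(4) Glottal Epenthesis: [ahehalot] → [hahehalot]
Rule 1 changed 0 position(s).

0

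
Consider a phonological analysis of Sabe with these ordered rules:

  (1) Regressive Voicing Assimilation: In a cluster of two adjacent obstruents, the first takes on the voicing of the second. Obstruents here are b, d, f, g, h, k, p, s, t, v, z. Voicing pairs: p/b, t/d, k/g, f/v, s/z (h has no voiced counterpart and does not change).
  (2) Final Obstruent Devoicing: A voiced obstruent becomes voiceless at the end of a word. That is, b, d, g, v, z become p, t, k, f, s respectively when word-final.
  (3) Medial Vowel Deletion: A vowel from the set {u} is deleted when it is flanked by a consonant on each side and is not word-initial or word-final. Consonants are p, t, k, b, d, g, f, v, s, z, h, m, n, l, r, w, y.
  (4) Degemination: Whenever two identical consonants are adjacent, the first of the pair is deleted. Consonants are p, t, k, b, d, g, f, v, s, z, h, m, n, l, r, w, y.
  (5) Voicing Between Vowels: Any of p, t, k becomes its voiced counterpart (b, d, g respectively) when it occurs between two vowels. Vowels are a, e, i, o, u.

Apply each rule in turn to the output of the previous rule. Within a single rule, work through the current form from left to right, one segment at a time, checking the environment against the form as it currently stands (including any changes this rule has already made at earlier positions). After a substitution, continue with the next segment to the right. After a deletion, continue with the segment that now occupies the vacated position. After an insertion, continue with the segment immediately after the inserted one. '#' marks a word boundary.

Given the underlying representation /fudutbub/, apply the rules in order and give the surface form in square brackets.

(1) Regressive Voicing Assimilation: [fudutbub] → [fududbub]
(2) Final Obstruent Devoicing: [fududbub] → [fududbup]
(3) Medial Vowel Deletion: [fududbup] → [fddbp]
(4) Degemination: [fddbp] → [fdbp]
(5) Voicing Between Vowels: no change — [fdbp]

[fdbp]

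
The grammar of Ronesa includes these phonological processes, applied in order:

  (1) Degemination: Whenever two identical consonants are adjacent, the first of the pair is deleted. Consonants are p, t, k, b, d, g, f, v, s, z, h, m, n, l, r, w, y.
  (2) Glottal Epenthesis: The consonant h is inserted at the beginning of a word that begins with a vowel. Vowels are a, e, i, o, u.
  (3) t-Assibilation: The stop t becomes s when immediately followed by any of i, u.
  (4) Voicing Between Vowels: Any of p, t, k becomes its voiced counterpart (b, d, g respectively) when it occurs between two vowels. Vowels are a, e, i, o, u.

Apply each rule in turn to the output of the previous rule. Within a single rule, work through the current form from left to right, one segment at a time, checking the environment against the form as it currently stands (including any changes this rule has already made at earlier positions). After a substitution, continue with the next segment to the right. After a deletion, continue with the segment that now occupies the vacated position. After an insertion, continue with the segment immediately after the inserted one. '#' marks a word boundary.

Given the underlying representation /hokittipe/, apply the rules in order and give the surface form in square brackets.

[hogisibe]

(1) Degemination: [hokittipe] → [hokitipe]
(2) Glottal Epenthesis: no change — [hokitipe]
(3) t-Assibilation: [hokitipe] → [hokisipe]
(4) Voicing Between Vowels: [hokisipe] → [hogisibe]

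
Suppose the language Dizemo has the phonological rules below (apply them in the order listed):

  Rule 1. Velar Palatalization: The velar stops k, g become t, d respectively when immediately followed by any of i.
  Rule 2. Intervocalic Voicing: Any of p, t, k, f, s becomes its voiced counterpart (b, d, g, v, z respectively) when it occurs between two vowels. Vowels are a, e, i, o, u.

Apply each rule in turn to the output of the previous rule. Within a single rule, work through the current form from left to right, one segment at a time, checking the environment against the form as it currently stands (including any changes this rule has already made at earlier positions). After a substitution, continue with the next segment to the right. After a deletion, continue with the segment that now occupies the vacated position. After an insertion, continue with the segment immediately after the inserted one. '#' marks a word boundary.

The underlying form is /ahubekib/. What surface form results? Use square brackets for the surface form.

[ahubedib]

Rule 1 Velar Palatalization: [ahubekib] → [ahubetib]
Rule 2 Intervocalic Voicing: [ahubetib] → [ahubedib]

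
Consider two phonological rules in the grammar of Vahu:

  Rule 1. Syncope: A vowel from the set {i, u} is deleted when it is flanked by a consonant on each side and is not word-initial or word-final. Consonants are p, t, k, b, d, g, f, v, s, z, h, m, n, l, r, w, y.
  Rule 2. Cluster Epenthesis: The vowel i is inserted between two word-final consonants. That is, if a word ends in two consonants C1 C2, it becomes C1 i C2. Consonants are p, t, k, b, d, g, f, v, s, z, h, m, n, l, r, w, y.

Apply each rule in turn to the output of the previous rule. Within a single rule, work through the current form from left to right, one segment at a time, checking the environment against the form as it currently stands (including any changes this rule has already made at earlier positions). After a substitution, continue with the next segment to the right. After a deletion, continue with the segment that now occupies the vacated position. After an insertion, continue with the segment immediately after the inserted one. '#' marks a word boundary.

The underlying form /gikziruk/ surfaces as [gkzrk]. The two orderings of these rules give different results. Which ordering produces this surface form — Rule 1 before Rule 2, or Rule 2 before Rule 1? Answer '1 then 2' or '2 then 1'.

2 then 1

Order 1 then 2:
  1 Syncope: [gikziruk] → [gkzrk]
  2 Cluster Epenthesis: [gkzrk] → [gkzrik]
  result: [gkzrik]
Order 2 then 1:
  2 Cluster Epenthesis: no change — [gikziruk]
  1 Syncope: [gikziruk] → [gkzrk]
  result: [gkzrk]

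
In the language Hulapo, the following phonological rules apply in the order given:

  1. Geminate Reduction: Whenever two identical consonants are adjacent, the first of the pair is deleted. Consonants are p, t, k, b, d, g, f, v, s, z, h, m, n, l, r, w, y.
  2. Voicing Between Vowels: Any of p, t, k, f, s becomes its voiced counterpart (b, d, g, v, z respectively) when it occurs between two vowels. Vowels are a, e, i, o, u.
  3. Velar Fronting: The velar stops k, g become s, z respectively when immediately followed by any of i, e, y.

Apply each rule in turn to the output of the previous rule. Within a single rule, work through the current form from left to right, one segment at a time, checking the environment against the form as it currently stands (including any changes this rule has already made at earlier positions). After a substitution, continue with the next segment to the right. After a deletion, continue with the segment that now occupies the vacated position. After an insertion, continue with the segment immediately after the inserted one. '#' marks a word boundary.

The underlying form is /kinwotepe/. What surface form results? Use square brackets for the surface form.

1 Geminate Reduction: no change — [kinwotepe]
2 Voicing Between Vowels: [kinwotepe] → [kinwodebe]
3 Velar Fronting: [kinwodebe] → [sinwodebe]

[sinwodebe]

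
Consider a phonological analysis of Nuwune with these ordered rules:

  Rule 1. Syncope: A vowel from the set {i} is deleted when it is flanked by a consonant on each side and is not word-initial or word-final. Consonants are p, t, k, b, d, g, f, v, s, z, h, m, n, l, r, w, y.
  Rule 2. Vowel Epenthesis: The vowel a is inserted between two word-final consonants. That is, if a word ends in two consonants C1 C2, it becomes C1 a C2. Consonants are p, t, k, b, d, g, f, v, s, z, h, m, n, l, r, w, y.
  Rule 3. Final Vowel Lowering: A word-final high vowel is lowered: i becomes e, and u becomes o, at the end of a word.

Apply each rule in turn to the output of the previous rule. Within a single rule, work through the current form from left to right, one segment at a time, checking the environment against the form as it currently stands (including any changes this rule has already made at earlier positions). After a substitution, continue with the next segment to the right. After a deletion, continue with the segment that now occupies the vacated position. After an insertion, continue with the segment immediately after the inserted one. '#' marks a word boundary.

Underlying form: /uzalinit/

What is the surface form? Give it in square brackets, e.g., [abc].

[uzalnat]

Rule 1 Syncope: [uzalinit] → [uzalnt]
Rule 2 Vowel Epenthesis: [uzalnt] → [uzalnat]
Rule 3 Final Vowel Lowering: no change — [uzalnat]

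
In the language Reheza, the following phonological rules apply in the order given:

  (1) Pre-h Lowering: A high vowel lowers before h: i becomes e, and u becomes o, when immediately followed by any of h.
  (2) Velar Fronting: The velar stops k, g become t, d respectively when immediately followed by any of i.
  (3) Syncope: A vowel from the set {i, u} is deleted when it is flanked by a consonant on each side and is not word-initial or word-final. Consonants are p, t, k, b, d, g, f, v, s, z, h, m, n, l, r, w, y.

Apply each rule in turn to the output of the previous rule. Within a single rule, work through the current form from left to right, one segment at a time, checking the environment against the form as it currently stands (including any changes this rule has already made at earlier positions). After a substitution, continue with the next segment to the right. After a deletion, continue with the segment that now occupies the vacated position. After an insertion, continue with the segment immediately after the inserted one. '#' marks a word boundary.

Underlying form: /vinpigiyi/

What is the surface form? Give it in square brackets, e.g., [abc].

[vnpdyi]

(1) Pre-h Lowering: no change — [vinpigiyi]
(2) Velar Fronting: [vinpigiyi] → [vinpidiyi]
(3) Syncope: [vinpidiyi] → [vnpdyi]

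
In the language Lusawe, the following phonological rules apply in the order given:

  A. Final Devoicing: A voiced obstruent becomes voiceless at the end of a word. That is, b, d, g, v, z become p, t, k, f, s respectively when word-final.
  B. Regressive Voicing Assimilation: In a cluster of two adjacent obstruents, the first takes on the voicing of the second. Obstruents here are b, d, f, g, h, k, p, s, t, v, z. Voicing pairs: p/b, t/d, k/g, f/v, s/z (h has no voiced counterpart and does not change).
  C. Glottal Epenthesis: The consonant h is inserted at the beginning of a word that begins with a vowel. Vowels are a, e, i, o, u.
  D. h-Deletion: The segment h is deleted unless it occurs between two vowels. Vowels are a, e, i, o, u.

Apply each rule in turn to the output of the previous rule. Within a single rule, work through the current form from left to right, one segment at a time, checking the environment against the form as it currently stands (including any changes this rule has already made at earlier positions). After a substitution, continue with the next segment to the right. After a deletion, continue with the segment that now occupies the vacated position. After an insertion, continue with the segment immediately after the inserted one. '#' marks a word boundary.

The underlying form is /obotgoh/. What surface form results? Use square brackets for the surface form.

A Final Devoicing: no change — [obotgoh]
B Regressive Voicing Assimilation: [obotgoh] → [obodgoh]
C Glottal Epenthesis: [obodgoh] → [hobodgoh]
D h-Deletion: [hobodgoh] → [obodgo]

[obodgo]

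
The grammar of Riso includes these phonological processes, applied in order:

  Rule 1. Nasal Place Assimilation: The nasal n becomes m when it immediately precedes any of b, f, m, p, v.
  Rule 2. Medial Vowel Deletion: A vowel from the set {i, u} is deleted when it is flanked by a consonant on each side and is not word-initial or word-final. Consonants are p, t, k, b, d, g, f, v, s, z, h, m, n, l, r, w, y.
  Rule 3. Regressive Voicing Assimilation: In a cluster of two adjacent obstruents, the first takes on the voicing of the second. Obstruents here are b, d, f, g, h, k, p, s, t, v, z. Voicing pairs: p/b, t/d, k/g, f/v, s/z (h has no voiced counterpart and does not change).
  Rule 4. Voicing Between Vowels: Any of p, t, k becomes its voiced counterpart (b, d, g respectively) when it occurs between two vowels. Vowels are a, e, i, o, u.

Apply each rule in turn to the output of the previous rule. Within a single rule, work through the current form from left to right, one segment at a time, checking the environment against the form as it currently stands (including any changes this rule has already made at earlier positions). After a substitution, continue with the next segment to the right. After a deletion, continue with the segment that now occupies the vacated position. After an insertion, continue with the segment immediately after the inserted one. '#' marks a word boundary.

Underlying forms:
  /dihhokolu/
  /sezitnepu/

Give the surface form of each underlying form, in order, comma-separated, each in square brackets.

[thhogolu], [sestnebu]

/dihhokolu/:
  Rule 1 Nasal Place Assimilation: no change — [dihhokolu]
  Rule 2 Medial Vowel Deletion: [dihhokolu] → [dhhokolu]
  Rule 3 Regressive Voicing Assimilation: [dhhokolu] → [thhokolu]
  Rule 4 Voicing Between Vowels: [thhokolu] → [thhogolu]
/sezitnepu/:
  Rule 1 Nasal Place Assimilation: no change — [sezitnepu]
  Rule 2 Medial Vowel Deletion: [sezitnepu] → [seztnepu]
  Rule 3 Regressive Voicing Assimilation: [seztnepu] → [sestnepu]
  Rule 4 Voicing Between Vowels: [sestnepu] → [sestnebu]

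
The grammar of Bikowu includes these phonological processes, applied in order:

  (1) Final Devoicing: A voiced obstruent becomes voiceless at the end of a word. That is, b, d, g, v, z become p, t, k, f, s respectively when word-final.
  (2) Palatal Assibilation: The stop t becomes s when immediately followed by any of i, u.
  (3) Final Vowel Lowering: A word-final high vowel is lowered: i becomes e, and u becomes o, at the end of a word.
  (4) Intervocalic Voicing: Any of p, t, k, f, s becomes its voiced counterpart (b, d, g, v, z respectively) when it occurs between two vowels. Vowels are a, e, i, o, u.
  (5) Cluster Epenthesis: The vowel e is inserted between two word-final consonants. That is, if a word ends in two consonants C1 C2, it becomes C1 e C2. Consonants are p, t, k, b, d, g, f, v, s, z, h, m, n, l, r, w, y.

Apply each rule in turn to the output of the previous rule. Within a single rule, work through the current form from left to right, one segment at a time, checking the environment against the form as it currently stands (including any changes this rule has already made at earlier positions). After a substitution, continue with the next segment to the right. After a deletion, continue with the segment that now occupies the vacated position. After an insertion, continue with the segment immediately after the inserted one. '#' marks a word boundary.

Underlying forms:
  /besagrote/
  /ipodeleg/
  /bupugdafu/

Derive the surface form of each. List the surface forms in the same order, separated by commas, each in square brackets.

[bezagrode], [ibodelek], [bubugdavo]

/besagrote/:
  (1) Final Devoicing: no change — [besagrote]
  (2) Palatal Assibilation: no change — [besagrote]
  (3) Final Vowel Lowering: no change — [besagrote]
  (4) Intervocalic Voicing: [besagrote] → [bezagrode]
  (5) Cluster Epenthesis: no change — [bezagrode]
/ipodeleg/:
  (1) Final Devoicing: [ipodeleg] → [ipodelek]
  (2) Palatal Assibilation: no change — [ipodelek]
  (3) Final Vowel Lowering: no change — [ipodelek]
  (4) Intervocalic Voicing: [ipodelek] → [ibodelek]
  (5) Cluster Epenthesis: no change — [ibodelek]
/bupugdafu/:
  (1) Final Devoicing: no change — [bupugdafu]
  (2) Palatal Assibilation: no change — [bupugdafu]
  (3) Final Vowel Lowering: [bupugdafu] → [bupugdafo]
  (4) Intervocalic Voicing: [bupugdafo] → [bubugdavo]
  (5) Cluster Epenthesis: no change — [bubugdavo]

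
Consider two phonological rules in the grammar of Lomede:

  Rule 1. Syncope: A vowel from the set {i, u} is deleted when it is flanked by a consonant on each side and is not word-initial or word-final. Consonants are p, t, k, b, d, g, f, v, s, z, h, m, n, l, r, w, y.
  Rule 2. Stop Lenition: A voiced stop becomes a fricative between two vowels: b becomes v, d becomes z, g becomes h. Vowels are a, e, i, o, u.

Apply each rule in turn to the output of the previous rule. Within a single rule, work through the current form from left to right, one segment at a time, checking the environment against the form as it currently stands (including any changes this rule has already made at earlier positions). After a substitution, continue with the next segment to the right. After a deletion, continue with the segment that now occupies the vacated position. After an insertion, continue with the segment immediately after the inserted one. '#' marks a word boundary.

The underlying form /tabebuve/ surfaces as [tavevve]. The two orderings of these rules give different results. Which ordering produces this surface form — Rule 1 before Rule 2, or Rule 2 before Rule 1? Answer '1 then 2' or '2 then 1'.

Order 1 then 2:
  1 Syncope: [tabebuve] → [tabebve]
  2 Stop Lenition: [tabebve] → [tavebve]
  result: [tavebve]
Order 2 then 1:
  2 Stop Lenition: [tabebuve] → [tavevuve]
  1 Syncope: [tavevuve] → [tavevve]
  result: [tavevve]

2 then 1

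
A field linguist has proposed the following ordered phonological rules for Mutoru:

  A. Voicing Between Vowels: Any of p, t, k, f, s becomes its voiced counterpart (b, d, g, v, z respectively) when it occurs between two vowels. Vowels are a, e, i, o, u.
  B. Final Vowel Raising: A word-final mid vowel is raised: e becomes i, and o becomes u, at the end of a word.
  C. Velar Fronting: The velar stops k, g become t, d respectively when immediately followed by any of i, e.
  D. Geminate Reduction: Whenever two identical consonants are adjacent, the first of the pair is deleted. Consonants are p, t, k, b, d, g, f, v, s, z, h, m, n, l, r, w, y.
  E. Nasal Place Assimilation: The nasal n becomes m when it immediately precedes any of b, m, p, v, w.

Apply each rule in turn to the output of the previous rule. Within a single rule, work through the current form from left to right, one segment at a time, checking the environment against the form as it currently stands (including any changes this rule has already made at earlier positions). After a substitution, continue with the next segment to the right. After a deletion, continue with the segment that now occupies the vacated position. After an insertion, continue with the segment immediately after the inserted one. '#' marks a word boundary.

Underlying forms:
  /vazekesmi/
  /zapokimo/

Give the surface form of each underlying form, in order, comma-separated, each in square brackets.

[vazedesmi], [zabodimu]

/vazekesmi/:
  A Voicing Between Vowels: [vazekesmi] → [vazegesmi]
  B Final Vowel Raising: no change — [vazegesmi]
  C Velar Fronting: [vazegesmi] → [vazedesmi]
  D Geminate Reduction: no change — [vazedesmi]
  E Nasal Place Assimilation: no change — [vazedesmi]
/zapokimo/:
  A Voicing Between Vowels: [zapokimo] → [zabogimo]
  B Final Vowel Raising: [zabogimo] → [zabogimu]
  C Velar Fronting: [zabogimu] → [zabodimu]
  D Geminate Reduction: no change — [zabodimu]
  E Nasal Place Assimilation: no change — [zabodimu]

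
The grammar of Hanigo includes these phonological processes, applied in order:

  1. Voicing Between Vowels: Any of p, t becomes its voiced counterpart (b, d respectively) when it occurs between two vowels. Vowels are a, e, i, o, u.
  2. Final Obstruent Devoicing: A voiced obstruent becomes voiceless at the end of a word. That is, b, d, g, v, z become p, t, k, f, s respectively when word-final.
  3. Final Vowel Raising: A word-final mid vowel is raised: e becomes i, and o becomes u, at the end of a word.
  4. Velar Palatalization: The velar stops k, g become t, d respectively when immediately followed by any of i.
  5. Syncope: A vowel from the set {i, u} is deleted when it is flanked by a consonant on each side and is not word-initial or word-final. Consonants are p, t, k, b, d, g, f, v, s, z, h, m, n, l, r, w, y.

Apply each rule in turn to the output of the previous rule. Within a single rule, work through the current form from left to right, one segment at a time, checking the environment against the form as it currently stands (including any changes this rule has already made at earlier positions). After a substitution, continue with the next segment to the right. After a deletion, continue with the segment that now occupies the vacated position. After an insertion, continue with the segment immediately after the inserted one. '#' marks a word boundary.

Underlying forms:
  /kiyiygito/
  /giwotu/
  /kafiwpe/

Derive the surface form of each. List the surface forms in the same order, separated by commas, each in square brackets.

/kiyiygito/:
  1 Voicing Between Vowels: [kiyiygito] → [kiyiygido]
  2 Final Obstruent Devoicing: no change — [kiyiygido]
  3 Final Vowel Raising: [kiyiygido] → [kiyiygidu]
  4 Velar Palatalization: [kiyiygidu] → [tiyiydidu]
  5 Syncope: [tiyiydidu] → [tyyddu]
/giwotu/:
  1 Voicing Between Vowels: [giwotu] → [giwodu]
  2 Final Obstruent Devoicing: no change — [giwodu]
  3 Final Vowel Raising: no change — [giwodu]
  4 Velar Palatalization: [giwodu] → [diwodu]
  5 Syncope: [diwodu] → [dwodu]
/kafiwpe/:
  1 Voicing Between Vowels: no change — [kafiwpe]
  2 Final Obstruent Devoicing: no change — [kafiwpe]
  3 Final Vowel Raising: [kafiwpe] → [kafiwpi]
  4 Velar Palatalization: no change — [kafiwpi]
  5 Syncope: [kafiwpi] → [kafwpi]

[tyyddu], [dwodu], [kafwpi]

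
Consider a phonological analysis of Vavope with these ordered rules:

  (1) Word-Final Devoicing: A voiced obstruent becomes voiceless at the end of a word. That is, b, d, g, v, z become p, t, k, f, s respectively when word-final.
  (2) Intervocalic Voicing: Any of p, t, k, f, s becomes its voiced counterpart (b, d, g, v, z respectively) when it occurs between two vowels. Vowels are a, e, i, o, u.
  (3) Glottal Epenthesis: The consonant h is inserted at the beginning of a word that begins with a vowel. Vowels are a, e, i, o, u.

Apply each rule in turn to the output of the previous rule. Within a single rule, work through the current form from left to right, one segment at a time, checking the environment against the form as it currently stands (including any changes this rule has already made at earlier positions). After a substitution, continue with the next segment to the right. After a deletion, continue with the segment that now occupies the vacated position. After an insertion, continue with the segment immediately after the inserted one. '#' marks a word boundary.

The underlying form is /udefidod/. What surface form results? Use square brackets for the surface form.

(1) Word-Final Devoicing: [udefidod] → [udefidot]
(2) Intervocalic Voicing: [udefidot] → [udevidot]
(3) Glottal Epenthesis: [udevidot] → [hudevidot]

[hudevidot]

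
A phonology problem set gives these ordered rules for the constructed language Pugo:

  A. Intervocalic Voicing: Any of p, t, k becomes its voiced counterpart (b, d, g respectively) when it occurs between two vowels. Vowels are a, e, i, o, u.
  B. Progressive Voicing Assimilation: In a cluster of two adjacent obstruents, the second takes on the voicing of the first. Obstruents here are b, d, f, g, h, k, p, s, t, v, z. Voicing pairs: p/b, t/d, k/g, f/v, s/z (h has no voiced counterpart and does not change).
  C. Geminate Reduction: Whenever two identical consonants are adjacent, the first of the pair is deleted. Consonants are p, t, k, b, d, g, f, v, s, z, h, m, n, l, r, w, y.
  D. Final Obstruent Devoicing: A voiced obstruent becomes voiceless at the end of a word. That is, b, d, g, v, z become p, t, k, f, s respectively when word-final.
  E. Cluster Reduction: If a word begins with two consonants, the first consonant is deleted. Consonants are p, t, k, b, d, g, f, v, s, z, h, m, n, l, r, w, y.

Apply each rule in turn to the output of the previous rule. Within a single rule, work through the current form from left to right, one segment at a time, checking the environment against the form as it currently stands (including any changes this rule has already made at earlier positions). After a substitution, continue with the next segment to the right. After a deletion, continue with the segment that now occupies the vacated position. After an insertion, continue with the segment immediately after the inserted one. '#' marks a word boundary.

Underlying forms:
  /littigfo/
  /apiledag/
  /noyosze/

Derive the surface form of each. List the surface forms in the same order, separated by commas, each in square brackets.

/littigfo/:
  A Intervocalic Voicing: no change — [littigfo]
  B Progressive Voicing Assimilation: [littigfo] → [littigvo]
  C Geminate Reduction: [littigvo] → [litigvo]
  D Final Obstruent Devoicing: no change — [litigvo]
  E Cluster Reduction: no change — [litigvo]
/apiledag/:
  A Intervocalic Voicing: [apiledag] → [abiledag]
  B Progressive Voicing Assimilation: no change — [abiledag]
  C Geminate Reduction: no change — [abiledag]
  D Final Obstruent Devoicing: [abiledag] → [abiledak]
  E Cluster Reduction: no change — [abiledak]
/noyosze/:
  A Intervocalic Voicing: no change — [noyosze]
  B Progressive Voicing Assimilation: [noyosze] → [noyosse]
  C Geminate Reduction: [noyosse] → [noyose]
  D Final Obstruent Devoicing: no change — [noyose]
  E Cluster Reduction: no change — [noyose]

[litigvo], [abiledak], [noyose]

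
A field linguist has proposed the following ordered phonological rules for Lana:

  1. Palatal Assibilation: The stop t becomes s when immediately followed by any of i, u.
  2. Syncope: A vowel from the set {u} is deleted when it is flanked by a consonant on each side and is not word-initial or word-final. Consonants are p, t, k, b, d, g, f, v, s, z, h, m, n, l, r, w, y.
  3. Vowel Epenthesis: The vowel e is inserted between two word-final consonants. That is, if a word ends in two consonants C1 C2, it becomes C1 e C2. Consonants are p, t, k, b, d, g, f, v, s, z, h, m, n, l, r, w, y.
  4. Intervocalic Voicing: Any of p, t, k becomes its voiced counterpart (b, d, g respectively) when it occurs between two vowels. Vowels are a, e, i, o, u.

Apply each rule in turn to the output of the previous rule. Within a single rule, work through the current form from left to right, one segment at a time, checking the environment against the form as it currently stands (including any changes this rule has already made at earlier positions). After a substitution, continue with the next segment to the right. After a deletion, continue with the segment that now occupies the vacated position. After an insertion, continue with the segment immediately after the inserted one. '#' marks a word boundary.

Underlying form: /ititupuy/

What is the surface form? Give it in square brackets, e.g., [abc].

[isispey]

1 Palatal Assibilation: [ititupuy] → [isisupuy]
2 Syncope: [isisupuy] → [isispy]
3 Vowel Epenthesis: [isispy] → [isispey]
4 Intervocalic Voicing: no change — [isispey]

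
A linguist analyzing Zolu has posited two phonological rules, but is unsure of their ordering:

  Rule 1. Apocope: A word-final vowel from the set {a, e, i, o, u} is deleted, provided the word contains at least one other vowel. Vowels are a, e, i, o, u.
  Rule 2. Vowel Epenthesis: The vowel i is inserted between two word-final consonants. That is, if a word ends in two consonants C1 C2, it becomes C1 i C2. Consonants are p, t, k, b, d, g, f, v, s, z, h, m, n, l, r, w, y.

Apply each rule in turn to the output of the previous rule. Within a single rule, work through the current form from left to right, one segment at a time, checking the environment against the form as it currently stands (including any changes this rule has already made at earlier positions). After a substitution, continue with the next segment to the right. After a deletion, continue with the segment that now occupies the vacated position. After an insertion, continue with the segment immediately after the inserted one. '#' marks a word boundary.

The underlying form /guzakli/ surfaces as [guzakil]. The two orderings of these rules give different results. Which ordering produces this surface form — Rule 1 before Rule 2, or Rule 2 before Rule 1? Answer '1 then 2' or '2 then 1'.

1 then 2

Order 1 then 2:
  1 Apocope: [guzakli] → [guzakl]
  2 Vowel Epenthesis: [guzakl] → [guzakil]
  result: [guzakil]
Order 2 then 1:
  2 Vowel Epenthesis: no change — [guzakli]
  1 Apocope: [guzakli] → [guzakl]
  result: [guzakl]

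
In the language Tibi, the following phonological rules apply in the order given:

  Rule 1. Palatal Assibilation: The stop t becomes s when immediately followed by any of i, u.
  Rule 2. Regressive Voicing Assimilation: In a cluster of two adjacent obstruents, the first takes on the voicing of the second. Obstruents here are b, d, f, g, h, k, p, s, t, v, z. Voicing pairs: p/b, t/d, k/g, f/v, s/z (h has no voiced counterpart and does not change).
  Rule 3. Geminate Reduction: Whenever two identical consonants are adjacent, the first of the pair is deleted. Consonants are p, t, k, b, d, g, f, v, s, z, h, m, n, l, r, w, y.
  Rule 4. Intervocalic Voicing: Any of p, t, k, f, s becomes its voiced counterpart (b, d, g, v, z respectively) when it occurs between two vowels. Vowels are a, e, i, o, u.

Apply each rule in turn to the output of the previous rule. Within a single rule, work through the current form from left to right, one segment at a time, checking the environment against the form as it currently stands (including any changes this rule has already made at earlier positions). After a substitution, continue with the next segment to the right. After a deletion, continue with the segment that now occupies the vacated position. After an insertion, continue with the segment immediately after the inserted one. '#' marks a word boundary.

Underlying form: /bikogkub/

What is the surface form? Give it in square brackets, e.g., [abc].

Rule 1 Palatal Assibilation: no change — [bikogkub]
Rule 2 Regressive Voicing Assimilation: [bikogkub] → [bikokkub]
Rule 3 Geminate Reduction: [bikokkub] → [bikokub]
Rule 4 Intervocalic Voicing: [bikokub] → [bigogub]

[bigogub]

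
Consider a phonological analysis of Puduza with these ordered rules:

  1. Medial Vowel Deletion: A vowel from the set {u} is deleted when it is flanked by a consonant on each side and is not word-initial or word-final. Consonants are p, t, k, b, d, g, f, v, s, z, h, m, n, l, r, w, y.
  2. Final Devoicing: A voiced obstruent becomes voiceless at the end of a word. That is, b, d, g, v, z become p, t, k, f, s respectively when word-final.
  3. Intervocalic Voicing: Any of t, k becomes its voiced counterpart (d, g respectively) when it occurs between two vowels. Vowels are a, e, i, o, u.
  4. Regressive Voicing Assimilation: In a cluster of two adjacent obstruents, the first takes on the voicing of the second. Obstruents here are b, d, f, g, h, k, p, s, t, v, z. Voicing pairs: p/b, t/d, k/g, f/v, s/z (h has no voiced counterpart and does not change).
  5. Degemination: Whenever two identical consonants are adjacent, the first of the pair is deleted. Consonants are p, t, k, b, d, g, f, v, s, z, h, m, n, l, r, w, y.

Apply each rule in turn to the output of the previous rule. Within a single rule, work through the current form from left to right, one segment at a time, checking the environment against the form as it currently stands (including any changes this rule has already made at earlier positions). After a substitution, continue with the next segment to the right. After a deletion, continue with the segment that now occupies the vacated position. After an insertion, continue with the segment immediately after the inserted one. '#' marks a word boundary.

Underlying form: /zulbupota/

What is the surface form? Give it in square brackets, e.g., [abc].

1 Medial Vowel Deletion: [zulbupota] → [zlbpota]
2 Final Devoicing: no change — [zlbpota]
3 Intervocalic Voicing: [zlbpota] → [zlbpoda]
4 Regressive Voicing Assimilation: [zlbpoda] → [zlppoda]
5 Degemination: [zlppoda] → [zlpoda]

[zlpoda]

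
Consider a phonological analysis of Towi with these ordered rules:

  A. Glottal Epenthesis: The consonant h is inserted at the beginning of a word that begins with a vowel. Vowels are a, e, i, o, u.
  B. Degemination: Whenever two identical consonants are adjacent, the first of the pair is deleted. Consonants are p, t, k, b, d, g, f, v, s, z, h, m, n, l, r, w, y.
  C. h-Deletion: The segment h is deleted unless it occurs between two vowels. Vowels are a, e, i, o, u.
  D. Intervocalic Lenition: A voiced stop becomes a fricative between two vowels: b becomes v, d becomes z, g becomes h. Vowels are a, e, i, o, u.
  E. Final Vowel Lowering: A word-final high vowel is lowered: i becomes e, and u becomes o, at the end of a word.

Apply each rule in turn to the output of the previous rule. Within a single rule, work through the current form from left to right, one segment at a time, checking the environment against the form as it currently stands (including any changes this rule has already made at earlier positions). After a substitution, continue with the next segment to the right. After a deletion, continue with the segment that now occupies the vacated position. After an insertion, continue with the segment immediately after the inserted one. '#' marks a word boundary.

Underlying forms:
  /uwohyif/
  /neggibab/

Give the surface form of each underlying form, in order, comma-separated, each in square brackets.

/uwohyif/:
  A Glottal Epenthesis: [uwohyif] → [huwohyif]
  B Degemination: no change — [huwohyif]
  C h-Deletion: [huwohyif] → [uwoyif]
  D Intervocalic Lenition: no change — [uwoyif]
  E Final Vowel Lowering: no change — [uwoyif]
/neggibab/:
  A Glottal Epenthesis: no change — [neggibab]
  B Degemination: [neggibab] → [negibab]
  C h-Deletion: no change — [negibab]
  D Intervocalic Lenition: [negibab] → [nehivab]
  E Final Vowel Lowering: no change — [nehivab]

[uwoyif], [nehivab]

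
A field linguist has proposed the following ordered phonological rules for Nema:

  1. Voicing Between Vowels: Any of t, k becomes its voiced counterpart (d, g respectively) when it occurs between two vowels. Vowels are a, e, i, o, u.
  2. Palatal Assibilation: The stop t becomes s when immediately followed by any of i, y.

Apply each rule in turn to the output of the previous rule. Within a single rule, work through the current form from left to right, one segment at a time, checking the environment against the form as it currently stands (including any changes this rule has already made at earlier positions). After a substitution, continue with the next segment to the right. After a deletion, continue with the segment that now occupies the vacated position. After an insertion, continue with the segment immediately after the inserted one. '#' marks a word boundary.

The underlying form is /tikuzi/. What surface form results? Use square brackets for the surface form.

1 Voicing Between Vowels: [tikuzi] → [tiguzi]
2 Palatal Assibilation: [tiguzi] → [siguzi]

[siguzi]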